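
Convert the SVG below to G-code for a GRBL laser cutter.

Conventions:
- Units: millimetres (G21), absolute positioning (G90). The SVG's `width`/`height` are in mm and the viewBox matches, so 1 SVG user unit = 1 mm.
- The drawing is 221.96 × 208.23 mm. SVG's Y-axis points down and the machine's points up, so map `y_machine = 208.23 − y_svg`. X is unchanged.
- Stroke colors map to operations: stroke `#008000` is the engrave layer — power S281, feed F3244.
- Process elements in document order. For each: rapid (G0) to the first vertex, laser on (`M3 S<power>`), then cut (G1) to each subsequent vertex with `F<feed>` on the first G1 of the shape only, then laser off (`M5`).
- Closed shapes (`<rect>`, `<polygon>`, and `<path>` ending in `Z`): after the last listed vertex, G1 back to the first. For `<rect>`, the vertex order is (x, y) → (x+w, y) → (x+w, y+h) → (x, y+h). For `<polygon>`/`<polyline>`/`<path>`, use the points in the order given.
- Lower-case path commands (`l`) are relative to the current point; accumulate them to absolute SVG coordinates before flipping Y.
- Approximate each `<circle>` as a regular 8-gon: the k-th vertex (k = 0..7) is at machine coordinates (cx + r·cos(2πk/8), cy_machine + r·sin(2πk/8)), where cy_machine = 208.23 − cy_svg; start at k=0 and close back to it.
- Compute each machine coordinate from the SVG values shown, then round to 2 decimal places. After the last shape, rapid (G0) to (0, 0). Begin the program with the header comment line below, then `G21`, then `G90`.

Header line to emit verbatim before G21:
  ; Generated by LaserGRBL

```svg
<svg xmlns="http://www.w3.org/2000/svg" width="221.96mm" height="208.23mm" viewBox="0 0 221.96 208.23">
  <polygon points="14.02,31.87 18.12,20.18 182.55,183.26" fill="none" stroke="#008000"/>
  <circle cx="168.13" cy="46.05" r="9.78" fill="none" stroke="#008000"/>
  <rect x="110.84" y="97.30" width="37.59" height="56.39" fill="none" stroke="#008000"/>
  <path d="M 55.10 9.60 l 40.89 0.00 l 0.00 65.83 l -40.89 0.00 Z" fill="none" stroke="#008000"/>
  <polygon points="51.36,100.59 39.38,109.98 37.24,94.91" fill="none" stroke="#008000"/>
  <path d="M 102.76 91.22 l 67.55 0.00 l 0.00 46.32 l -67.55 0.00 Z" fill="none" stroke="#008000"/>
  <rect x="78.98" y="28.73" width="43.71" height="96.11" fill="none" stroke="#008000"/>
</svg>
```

Since the viewBox matches the mm dimensions, user units are millimetres directly. The only transform is the Y-flip y_m = 208.23 − y_svg.

Shape 1 is a closed polygon drawn with `<polygon>`. Its stroke #008000 means engrave at S281, F3244. After flipping Y the toolpath is (14.02,176.36) → (18.12,188.05) → (182.55,24.97) → (14.02,176.36), returning to the start.

Shape 2 is a circle drawn with `<circle>`. Its stroke #008000 means engrave at S281, F3244. After flipping Y the toolpath is (177.91,162.18) → (175.05,169.10) → (168.13,171.96) → (161.21,169.10) → (158.35,162.18) → (161.21,155.26) → (168.13,152.40) → (175.05,155.26) → (177.91,162.18), returning to the start.

Shape 3 is a rectangle drawn with `<rect>`. Its stroke #008000 means engrave at S281, F3244. After flipping Y the toolpath is (110.84,110.93) → (148.43,110.93) → (148.43,54.54) → (110.84,54.54) → (110.84,110.93), returning to the start.

Shape 4 is a rectangle drawn with `<path>`. Its stroke #008000 means engrave at S281, F3244. After flipping Y the toolpath is (55.10,198.63) → (95.99,198.63) → (95.99,132.80) → (55.10,132.80) → (55.10,198.63), returning to the start.

Shape 5 is a regular polygon drawn with `<polygon>`. Its stroke #008000 means engrave at S281, F3244. After flipping Y the toolpath is (51.36,107.64) → (39.38,98.25) → (37.24,113.32) → (51.36,107.64), returning to the start.

Shape 6 is a rectangle drawn with `<path>`. Its stroke #008000 means engrave at S281, F3244. After flipping Y the toolpath is (102.76,117.01) → (170.31,117.01) → (170.31,70.69) → (102.76,70.69) → (102.76,117.01), returning to the start.

Shape 7 is a rectangle drawn with `<rect>`. Its stroke #008000 means engrave at S281, F3244. After flipping Y the toolpath is (78.98,179.50) → (122.69,179.50) → (122.69,83.39) → (78.98,83.39) → (78.98,179.50), returning to the start.

; Generated by LaserGRBL
G21
G90
G0 X14.02 Y176.36
M3 S281
G1 X18.12 Y188.05 F3244
G1 X182.55 Y24.97
G1 X14.02 Y176.36
M5
G0 X177.91 Y162.18
M3 S281
G1 X175.05 Y169.10 F3244
G1 X168.13 Y171.96
G1 X161.21 Y169.10
G1 X158.35 Y162.18
G1 X161.21 Y155.26
G1 X168.13 Y152.40
G1 X175.05 Y155.26
G1 X177.91 Y162.18
M5
G0 X110.84 Y110.93
M3 S281
G1 X148.43 Y110.93 F3244
G1 X148.43 Y54.54
G1 X110.84 Y54.54
G1 X110.84 Y110.93
M5
G0 X55.10 Y198.63
M3 S281
G1 X95.99 Y198.63 F3244
G1 X95.99 Y132.80
G1 X55.10 Y132.80
G1 X55.10 Y198.63
M5
G0 X51.36 Y107.64
M3 S281
G1 X39.38 Y98.25 F3244
G1 X37.24 Y113.32
G1 X51.36 Y107.64
M5
G0 X102.76 Y117.01
M3 S281
G1 X170.31 Y117.01 F3244
G1 X170.31 Y70.69
G1 X102.76 Y70.69
G1 X102.76 Y117.01
M5
G0 X78.98 Y179.50
M3 S281
G1 X122.69 Y179.50 F3244
G1 X122.69 Y83.39
G1 X78.98 Y83.39
G1 X78.98 Y179.50
M5
G0 X0.00 Y0.00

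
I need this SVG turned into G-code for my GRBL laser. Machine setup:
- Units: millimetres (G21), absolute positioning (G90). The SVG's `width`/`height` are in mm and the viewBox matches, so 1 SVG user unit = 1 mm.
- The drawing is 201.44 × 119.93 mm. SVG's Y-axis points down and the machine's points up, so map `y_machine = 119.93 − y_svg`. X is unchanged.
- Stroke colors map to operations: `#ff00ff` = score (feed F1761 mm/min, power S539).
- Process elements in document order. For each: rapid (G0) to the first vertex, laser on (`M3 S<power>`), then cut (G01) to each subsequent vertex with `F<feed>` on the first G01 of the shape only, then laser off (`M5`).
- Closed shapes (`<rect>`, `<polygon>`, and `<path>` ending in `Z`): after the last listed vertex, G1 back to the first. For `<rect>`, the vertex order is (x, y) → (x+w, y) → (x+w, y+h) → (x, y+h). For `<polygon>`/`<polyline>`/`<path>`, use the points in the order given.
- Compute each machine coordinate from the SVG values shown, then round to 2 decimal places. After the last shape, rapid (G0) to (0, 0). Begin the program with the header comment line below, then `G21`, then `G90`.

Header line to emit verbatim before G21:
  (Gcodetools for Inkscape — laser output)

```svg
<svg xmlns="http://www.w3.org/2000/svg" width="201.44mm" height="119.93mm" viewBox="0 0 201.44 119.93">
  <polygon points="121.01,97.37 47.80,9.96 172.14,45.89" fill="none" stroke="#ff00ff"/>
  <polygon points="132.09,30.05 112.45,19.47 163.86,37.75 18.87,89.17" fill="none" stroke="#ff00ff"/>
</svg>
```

(Gcodetools for Inkscape — laser output)
G21
G90
G0 X121.01 Y22.56
M3 S539
G01 X47.80 Y109.97 F1761
G01 X172.14 Y74.04
G01 X121.01 Y22.56
M5
G0 X132.09 Y89.88
M3 S539
G01 X112.45 Y100.46 F1761
G01 X163.86 Y82.18
G01 X18.87 Y30.76
G01 X132.09 Y89.88
M5
G0 X0.00 Y0.00

Since the viewBox matches the mm dimensions, user units are millimetres directly. The only transform is the Y-flip y_m = 119.93 − y_svg.

Shape 1 is a closed polygon drawn with `<polygon>`. Its stroke #ff00ff means score at S539, F1761. After flipping Y the toolpath is (121.01,22.56) → (47.80,109.97) → (172.14,74.04) → (121.01,22.56), returning to the start.

Shape 2 is a closed polygon drawn with `<polygon>`. Its stroke #ff00ff means score at S539, F1761. After flipping Y the toolpath is (132.09,89.88) → (112.45,100.46) → (163.86,82.18) → (18.87,30.76) → (132.09,89.88), returning to the start.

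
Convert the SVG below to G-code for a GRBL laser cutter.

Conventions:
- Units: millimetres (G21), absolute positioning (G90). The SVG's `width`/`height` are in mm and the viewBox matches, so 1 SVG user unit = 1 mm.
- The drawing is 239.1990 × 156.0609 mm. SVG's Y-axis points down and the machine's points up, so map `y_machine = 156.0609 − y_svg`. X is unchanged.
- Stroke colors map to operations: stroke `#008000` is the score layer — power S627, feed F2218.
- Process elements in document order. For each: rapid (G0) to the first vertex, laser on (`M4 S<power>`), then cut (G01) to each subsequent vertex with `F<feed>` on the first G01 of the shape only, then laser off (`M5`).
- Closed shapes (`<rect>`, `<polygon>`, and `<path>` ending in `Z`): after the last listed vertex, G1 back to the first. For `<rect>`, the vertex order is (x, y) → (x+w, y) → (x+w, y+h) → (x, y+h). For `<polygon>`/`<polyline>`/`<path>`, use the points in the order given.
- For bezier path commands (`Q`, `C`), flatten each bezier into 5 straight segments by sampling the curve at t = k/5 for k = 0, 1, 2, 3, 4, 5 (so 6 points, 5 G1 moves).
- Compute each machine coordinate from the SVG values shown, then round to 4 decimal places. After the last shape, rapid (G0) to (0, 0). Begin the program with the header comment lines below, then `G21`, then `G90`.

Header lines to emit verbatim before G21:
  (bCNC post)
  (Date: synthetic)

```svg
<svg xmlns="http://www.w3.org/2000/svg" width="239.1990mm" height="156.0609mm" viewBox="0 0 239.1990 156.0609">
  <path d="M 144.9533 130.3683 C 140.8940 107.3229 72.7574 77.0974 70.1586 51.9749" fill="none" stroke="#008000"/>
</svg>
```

viewBox `0 0 239.1990 156.0609` with mm width/height → 1 unit = 1 mm. Flip: y_m = 156.0609 − y_svg.

**Shape 1** — `<path>` cubic bezier, stroke `#008000` → score (S627, F2218). Control points (SVG): P0=(144.9533,130.3683), P1=(140.8940,107.3229), P2=(72.7574,77.0974), P3=(70.1586,51.9749); sampled at t=k/5. Machine vertices: (144.9533,25.6926) → (135.8654,40.2832) → (117.6204,56.0074) → (96.4399,72.2757) → (78.5455,88.4984) → (70.1586,104.0860). Open path.

(bCNC post)
(Date: synthetic)
G21
G90
G0 X144.9533 Y25.6926
M4 S627
G01 X135.8654 Y40.2832 F2218
G01 X117.6204 Y56.0074
G01 X96.4399 Y72.2757
G01 X78.5455 Y88.4984
G01 X70.1586 Y104.0860
M5
G0 X0.0000 Y0.0000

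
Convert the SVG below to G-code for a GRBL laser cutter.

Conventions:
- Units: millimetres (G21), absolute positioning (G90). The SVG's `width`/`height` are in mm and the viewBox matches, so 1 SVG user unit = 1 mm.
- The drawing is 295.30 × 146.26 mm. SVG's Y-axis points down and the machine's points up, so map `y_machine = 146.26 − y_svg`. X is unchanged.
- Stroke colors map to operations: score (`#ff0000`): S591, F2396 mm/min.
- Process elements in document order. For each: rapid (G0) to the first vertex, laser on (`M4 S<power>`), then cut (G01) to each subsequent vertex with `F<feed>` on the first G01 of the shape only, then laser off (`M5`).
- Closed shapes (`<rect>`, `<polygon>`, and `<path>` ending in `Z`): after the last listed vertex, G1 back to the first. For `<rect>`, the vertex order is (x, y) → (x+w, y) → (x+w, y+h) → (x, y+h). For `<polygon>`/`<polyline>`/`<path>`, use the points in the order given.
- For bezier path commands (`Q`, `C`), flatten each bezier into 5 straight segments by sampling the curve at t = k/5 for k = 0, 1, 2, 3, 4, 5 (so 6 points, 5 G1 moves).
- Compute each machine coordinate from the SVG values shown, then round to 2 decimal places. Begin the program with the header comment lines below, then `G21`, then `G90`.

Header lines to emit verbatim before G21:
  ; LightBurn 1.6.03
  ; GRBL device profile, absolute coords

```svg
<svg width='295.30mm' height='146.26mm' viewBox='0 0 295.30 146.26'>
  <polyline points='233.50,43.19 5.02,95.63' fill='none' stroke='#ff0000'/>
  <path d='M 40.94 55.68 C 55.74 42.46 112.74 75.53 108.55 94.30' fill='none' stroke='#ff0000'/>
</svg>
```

1 u = 1 mm; y_m = 146.26 − y.

[1] `<polyline>` line segment, #ff0000→score S591 F2396: (233.50,103.07) → (5.02,50.63)

[2] `<path>` cubic bezier, #ff0000→score S591 F2396: (40.94,90.58) → (54.06,93.44) → (72.34,88.10) → (90.82,77.47) → (104.55,64.45) → (108.55,51.96)

; LightBurn 1.6.03
; GRBL device profile, absolute coords
G21
G90
G0 X233.50 Y103.07
M4 S591
G01 X5.02 Y50.63 F2396
M5
G0 X40.94 Y90.58
M4 S591
G01 X54.06 Y93.44 F2396
G01 X72.34 Y88.10
G01 X90.82 Y77.47
G01 X104.55 Y64.45
G01 X108.55 Y51.96
M5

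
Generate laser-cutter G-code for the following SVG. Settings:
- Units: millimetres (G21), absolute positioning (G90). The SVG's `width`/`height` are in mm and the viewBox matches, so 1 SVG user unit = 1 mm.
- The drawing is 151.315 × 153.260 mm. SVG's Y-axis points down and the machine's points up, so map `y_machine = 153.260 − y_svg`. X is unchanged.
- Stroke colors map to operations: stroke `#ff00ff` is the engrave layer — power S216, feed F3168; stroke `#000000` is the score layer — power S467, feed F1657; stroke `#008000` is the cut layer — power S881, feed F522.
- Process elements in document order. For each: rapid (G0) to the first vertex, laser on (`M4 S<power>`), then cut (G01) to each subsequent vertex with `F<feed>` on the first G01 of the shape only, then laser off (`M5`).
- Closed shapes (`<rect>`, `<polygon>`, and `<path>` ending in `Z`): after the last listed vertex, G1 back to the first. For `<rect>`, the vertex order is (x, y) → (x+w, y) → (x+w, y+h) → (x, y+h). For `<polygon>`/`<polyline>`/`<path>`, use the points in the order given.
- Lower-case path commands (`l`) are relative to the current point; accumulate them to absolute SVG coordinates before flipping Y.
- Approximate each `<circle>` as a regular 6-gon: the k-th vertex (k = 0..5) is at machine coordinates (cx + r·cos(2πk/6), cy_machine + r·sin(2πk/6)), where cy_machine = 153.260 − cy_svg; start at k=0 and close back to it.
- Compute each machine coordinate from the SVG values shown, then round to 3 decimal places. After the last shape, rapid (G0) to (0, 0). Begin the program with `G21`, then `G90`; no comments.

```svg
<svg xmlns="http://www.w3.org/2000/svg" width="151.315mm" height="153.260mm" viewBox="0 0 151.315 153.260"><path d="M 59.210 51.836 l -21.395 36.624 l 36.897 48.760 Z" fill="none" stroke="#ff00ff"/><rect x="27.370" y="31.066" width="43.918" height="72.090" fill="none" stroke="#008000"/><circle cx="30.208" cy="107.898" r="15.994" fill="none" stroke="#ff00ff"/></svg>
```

1 u = 1 mm; y_m = 153.260 − y.

[1] `<path>` closed polygon, #ff00ff→engrave S216 F3168: (59.210,101.424) → (37.815,64.800) → (74.712,16.040) → (59.210,101.424) (closed)

[2] `<rect>` rectangle, #008000→cut S881 F522: (27.370,122.194) → (71.288,122.194) → (71.288,50.104) → (27.370,50.104) → (27.370,122.194) (closed)

[3] `<circle>` circle, #ff00ff→engrave S216 F3168: (46.202,45.362) → (38.205,59.213) → (22.211,59.213) → (14.214,45.362) → (22.211,31.511) → (38.205,31.511) → (46.202,45.362) (closed)

G21
G90
G0 X59.210 Y101.424
M4 S216
G01 X37.815 Y64.800 F3168
G01 X74.712 Y16.040
G01 X59.210 Y101.424
M5
G0 X27.370 Y122.194
M4 S881
G01 X71.288 Y122.194 F522
G01 X71.288 Y50.104
G01 X27.370 Y50.104
G01 X27.370 Y122.194
M5
G0 X46.202 Y45.362
M4 S216
G01 X38.205 Y59.213 F3168
G01 X22.211 Y59.213
G01 X14.214 Y45.362
G01 X22.211 Y31.511
G01 X38.205 Y31.511
G01 X46.202 Y45.362
M5
G0 X0.000 Y0.000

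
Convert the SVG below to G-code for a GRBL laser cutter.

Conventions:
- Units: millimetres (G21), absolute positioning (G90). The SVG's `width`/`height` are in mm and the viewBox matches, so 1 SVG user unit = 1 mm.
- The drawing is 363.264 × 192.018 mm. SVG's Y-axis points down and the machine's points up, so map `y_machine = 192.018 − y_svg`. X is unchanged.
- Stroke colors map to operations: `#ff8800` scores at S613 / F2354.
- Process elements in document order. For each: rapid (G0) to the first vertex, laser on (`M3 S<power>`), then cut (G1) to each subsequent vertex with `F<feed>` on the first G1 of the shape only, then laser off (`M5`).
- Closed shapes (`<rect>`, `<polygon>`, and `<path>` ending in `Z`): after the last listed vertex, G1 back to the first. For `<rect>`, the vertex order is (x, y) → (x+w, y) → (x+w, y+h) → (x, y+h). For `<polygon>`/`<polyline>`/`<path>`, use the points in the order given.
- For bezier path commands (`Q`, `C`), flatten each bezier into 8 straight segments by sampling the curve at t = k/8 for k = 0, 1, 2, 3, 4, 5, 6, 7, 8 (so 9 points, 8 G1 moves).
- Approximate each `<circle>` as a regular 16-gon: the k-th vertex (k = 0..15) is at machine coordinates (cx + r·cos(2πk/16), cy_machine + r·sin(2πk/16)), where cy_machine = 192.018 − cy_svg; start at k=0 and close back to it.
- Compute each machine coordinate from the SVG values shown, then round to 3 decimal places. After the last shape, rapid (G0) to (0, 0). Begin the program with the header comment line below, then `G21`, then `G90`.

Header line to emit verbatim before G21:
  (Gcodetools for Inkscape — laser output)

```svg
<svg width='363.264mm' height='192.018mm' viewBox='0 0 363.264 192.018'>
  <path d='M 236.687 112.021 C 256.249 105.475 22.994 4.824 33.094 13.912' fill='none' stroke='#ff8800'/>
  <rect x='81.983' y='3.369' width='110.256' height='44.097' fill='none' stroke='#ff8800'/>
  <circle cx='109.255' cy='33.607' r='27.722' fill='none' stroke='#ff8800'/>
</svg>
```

(Gcodetools for Inkscape — laser output)
G21
G90
G0 X236.687 Y79.997
M3 S613
G1 X233.141 Y86.465 F2354
G1 X211.708 Y99.366
G1 X178.202 Y116.312
G1 X138.439 Y134.914
G1 X98.232 Y152.783
G1 X63.395 Y167.531
G1 X39.745 Y176.768
G1 X33.094 Y178.106
M5
G0 X81.983 Y188.649
M3 S613
G1 X192.239 Y188.649 F2354
G1 X192.239 Y144.552
G1 X81.983 Y144.552
G1 X81.983 Y188.649
M5
G0 X136.977 Y158.411
M3 S613
G1 X134.867 Y169.020 F2354
G1 X128.857 Y178.013
G1 X119.864 Y184.023
G1 X109.255 Y186.133
G1 X98.646 Y184.023
G1 X89.653 Y178.013
G1 X83.643 Y169.020
G1 X81.533 Y158.411
G1 X83.643 Y147.802
G1 X89.653 Y138.809
G1 X98.646 Y132.799
G1 X109.255 Y130.689
G1 X119.864 Y132.799
G1 X128.857 Y138.809
G1 X134.867 Y147.802
G1 X136.977 Y158.411
M5
G0 X0.000 Y0.000

viewBox `0 0 363.264 192.018` with mm width/height → 1 unit = 1 mm. Flip: y_m = 192.018 − y_svg.

**Shape 1** — `<path>` cubic bezier, stroke `#ff8800` → score (S613, F2354). Control points (SVG): P0=(236.687,112.021), P1=(256.249,105.475), P2=(22.994,4.824), P3=(33.094,13.912); sampled at t=k/8. Machine vertices: (236.687,79.997) → (233.141,86.465) → (211.708,99.366) → (178.202,116.312) → (138.439,134.914) → (98.232,152.783) → (63.395,167.531) → (39.745,176.768) → (33.094,178.106). Open path.

**Shape 2** — `<rect>` rectangle, stroke `#ff8800` → score (S613, F2354). Machine vertices: (81.983,188.649) → (192.239,188.649) → (192.239,144.552) → (81.983,144.552) → (81.983,188.649). Closed: final G1 returns to the first vertex.

**Shape 3** — `<circle>` circle, stroke `#ff8800` → score (S613, F2354). Machine vertices: (136.977,158.411) → (134.867,169.020) → (128.857,178.013) → (119.864,184.023) → (109.255,186.133) → (98.646,184.023) → (89.653,178.013) → (83.643,169.020) → (81.533,158.411) → (83.643,147.802) → (89.653,138.809) → (98.646,132.799) → (109.255,130.689) → (119.864,132.799) → (128.857,138.809) → (134.867,147.802) → (136.977,158.411). Closed: final G1 returns to the first vertex.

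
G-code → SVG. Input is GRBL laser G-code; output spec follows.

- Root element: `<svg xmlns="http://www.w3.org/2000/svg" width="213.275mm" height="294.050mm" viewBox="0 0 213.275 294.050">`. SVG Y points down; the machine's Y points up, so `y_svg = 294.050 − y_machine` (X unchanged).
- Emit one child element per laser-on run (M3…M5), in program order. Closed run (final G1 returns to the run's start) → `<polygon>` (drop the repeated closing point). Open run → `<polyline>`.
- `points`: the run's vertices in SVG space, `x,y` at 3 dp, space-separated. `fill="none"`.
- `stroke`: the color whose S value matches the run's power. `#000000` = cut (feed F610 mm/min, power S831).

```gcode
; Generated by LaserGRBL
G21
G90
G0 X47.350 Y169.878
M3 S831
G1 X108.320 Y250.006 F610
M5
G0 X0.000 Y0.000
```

<svg xmlns="http://www.w3.org/2000/svg" width="213.275mm" height="294.050mm" viewBox="0 0 213.275 294.050">
  <polyline points="47.350,124.172 108.320,44.044" fill="none" stroke="#000000"/>
</svg>

Each laser-on run becomes one SVG element. Flip Y back into SVG space with y_svg = 294.050 − y_machine. Every run uses S831, so all elements get stroke `#000000` (cut).

Run 1: The run is open, so emit a `<polyline>` with points (Y-flipped): 47.350,124.172 108.320,44.044.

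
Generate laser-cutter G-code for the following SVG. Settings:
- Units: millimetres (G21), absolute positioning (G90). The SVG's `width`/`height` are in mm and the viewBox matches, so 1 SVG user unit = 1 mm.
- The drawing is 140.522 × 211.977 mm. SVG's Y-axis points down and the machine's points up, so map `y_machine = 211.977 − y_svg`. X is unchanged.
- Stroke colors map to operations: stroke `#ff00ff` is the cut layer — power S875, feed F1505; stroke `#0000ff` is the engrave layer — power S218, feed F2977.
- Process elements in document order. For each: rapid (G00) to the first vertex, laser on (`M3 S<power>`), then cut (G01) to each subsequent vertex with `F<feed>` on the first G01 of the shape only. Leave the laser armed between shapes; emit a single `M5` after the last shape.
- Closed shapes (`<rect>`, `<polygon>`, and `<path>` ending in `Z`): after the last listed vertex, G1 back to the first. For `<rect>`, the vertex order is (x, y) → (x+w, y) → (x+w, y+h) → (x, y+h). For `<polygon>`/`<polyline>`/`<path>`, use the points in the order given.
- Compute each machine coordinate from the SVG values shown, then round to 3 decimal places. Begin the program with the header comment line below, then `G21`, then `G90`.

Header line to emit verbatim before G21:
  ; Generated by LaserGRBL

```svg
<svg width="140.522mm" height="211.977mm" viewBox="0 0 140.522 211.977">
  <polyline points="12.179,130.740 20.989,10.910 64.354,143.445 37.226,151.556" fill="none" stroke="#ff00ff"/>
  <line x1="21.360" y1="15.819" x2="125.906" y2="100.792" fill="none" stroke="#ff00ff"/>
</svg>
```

; Generated by LaserGRBL
G21
G90
G00 X12.179 Y81.237
M3 S875
G01 X20.989 Y201.067 F1505
G01 X64.354 Y68.532
G01 X37.226 Y60.421
G00 X21.360 Y196.158
M3 S875
G01 X125.906 Y111.185 F1505
M5

Since the viewBox matches the mm dimensions, user units are millimetres directly. The only transform is the Y-flip y_m = 211.977 − y_svg.

Shape 1 is a open polyline drawn with `<polyline>`. Its stroke #ff00ff means cut at S875, F1505. After flipping Y the toolpath is (12.179,81.237) → (20.989,201.067) → (64.354,68.532) → (37.226,60.421).

Shape 2 is a line segment drawn with `<line>`. Its stroke #ff00ff means cut at S875, F1505. After flipping Y the toolpath is (21.360,196.158) → (125.906,111.185).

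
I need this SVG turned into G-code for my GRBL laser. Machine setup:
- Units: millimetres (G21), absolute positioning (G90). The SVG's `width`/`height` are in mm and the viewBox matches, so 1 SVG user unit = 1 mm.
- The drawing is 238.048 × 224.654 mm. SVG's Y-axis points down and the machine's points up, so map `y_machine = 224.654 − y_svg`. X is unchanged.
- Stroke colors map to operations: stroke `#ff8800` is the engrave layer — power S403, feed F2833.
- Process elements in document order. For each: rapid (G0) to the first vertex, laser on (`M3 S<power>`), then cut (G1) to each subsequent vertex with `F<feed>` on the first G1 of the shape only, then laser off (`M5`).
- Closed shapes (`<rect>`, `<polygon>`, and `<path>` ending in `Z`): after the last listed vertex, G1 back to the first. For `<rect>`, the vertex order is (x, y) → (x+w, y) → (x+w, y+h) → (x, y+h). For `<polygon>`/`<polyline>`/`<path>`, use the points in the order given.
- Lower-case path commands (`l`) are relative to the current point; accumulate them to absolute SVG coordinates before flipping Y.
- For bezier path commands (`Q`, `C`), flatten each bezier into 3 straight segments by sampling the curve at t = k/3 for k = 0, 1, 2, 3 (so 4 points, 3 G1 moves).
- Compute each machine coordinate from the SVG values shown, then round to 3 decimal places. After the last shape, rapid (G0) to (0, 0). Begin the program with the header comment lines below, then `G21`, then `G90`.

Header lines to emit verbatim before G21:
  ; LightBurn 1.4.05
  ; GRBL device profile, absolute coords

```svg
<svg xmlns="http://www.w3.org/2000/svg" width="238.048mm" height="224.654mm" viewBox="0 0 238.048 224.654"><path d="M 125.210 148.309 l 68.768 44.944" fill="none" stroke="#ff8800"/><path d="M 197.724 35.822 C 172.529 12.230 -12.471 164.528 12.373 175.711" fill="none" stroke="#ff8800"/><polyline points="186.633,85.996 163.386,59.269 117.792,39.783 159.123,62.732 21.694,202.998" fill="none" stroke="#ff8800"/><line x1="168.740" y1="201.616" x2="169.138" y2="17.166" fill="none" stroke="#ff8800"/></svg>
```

; LightBurn 1.4.05
; GRBL device profile, absolute coords
G21
G90
G0 X125.210 Y76.345
M3 S403
G1 X193.978 Y31.401 F2833
M5
G0 X197.724 Y188.832
M3 S403
G1 X132.951 Y165.535 F2833
G1 X43.786 Y95.423
G1 X12.373 Y48.943
M5
G0 X186.633 Y138.658
M3 S403
G1 X163.386 Y165.385 F2833
G1 X117.792 Y184.871
G1 X159.123 Y161.922
G1 X21.694 Y21.656
M5
G0 X168.740 Y23.038
M3 S403
G1 X169.138 Y207.488 F2833
M5
G0 X0.000 Y0.000

viewBox `0 0 238.048 224.654` with mm width/height → 1 unit = 1 mm. Flip: y_m = 224.654 − y_svg.

**Shape 1** — `<path>` line segment, stroke `#ff8800` → engrave (S403, F2833). Machine vertices: (125.210,76.345) → (193.978,31.401). Open path.

**Shape 2** — `<path>` cubic bezier, stroke `#ff8800` → engrave (S403, F2833). Control points (SVG): P0=(197.724,35.822), P1=(172.529,12.230), P2=(-12.471,164.528), P3=(12.373,175.711); sampled at t=k/3. Machine vertices: (197.724,188.832) → (132.951,165.535) → (43.786,95.423) → (12.373,48.943). Open path.

**Shape 3** — `<polyline>` open polyline, stroke `#ff8800` → engrave (S403, F2833). Machine vertices: (186.633,138.658) → (163.386,165.385) → (117.792,184.871) → (159.123,161.922) → (21.694,21.656). Open path.

**Shape 4** — `<line>` line segment, stroke `#ff8800` → engrave (S403, F2833). Machine vertices: (168.740,23.038) → (169.138,207.488). Open path.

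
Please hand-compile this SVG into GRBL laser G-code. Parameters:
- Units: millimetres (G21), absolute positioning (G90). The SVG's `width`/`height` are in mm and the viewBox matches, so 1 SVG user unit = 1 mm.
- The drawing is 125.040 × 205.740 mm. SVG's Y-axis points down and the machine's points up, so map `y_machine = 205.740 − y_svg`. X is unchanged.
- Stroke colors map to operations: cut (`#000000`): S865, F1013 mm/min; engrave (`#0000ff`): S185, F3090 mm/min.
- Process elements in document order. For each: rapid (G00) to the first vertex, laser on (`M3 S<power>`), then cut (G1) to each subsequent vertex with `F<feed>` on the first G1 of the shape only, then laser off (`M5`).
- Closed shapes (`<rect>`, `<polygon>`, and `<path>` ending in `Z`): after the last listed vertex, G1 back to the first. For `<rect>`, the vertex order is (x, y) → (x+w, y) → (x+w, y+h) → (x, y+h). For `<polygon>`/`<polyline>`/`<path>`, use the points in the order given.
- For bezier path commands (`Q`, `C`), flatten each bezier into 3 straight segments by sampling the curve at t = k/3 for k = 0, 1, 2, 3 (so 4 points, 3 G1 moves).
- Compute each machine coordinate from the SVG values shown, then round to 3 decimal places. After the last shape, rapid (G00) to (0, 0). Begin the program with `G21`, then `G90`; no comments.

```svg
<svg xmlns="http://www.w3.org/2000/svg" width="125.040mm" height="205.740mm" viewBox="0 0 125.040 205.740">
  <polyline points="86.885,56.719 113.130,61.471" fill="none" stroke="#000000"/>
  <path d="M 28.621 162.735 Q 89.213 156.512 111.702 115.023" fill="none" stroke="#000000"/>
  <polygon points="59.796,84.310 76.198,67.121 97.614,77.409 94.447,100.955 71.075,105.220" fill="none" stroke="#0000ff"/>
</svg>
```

1 u = 1 mm; y_m = 205.740 − y.

[1] `<polyline>` line segment, #000000→cut S865 F1013: (86.885,149.021) → (113.130,144.269)

[2] `<path>` quadratic bezier, #000000→cut S865 F1013: (28.621,43.005) → (64.782,51.072) → (92.476,66.976) → (111.702,90.717)

[3] `<polygon>` regular polygon, #0000ff→engrave S185 F3090: (59.796,121.430) → (76.198,138.619) → (97.614,128.331) → (94.447,104.785) → (71.075,100.520) → (59.796,121.430) (closed)

G21
G90
G00 X86.885 Y149.021
M3 S865
G1 X113.130 Y144.269 F1013
M5
G00 X28.621 Y43.005
M3 S865
G1 X64.782 Y51.072 F1013
G1 X92.476 Y66.976
G1 X111.702 Y90.717
M5
G00 X59.796 Y121.430
M3 S185
G1 X76.198 Y138.619 F3090
G1 X97.614 Y128.331
G1 X94.447 Y104.785
G1 X71.075 Y100.520
G1 X59.796 Y121.430
M5
G00 X0.000 Y0.000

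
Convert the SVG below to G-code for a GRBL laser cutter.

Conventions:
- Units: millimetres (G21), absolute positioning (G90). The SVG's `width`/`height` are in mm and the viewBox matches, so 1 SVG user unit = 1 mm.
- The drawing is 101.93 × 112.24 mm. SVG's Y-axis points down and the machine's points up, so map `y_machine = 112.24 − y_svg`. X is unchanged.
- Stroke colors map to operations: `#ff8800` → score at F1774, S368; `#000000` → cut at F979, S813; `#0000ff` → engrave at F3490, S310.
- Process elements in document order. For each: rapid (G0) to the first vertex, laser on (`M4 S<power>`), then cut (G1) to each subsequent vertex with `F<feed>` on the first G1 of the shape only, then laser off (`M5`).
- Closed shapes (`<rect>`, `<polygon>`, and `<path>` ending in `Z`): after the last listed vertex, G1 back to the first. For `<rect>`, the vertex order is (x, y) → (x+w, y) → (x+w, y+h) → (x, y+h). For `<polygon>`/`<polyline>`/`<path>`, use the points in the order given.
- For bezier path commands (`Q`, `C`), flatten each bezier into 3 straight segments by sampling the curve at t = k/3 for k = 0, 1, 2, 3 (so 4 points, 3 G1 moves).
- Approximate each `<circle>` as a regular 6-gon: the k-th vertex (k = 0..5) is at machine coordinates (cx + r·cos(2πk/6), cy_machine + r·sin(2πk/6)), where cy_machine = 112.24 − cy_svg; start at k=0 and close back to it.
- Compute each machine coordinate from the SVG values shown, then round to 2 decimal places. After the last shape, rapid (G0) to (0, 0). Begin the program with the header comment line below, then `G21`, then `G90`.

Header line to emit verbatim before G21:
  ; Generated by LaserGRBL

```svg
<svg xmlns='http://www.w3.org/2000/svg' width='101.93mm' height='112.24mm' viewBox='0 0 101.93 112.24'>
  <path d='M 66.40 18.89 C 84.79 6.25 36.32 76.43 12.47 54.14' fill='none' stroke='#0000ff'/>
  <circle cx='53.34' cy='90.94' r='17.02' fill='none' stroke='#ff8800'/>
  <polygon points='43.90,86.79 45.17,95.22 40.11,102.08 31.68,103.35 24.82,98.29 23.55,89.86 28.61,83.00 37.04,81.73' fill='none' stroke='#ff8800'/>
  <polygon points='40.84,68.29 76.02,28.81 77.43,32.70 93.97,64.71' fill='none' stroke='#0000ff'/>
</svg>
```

; Generated by LaserGRBL
G21
G90
G0 X66.40 Y93.35
M4 S310
G1 X65.89 Y84.88 F3490
G1 X41.14 Y60.14
G1 X12.47 Y58.10
M5
G0 X70.36 Y21.30
M4 S368
G1 X61.85 Y36.04 F1774
G1 X44.83 Y36.04
G1 X36.32 Y21.30
G1 X44.83 Y6.56
G1 X61.85 Y6.56
G1 X70.36 Y21.30
M5
G0 X43.90 Y25.45
M4 S368
G1 X45.17 Y17.02 F1774
G1 X40.11 Y10.16
G1 X31.68 Y8.89
G1 X24.82 Y13.95
G1 X23.55 Y22.38
G1 X28.61 Y29.24
G1 X37.04 Y30.51
G1 X43.90 Y25.45
M5
G0 X40.84 Y43.95
M4 S310
G1 X76.02 Y83.43 F3490
G1 X77.43 Y79.54
G1 X93.97 Y47.53
G1 X40.84 Y43.95
M5
G0 X0.00 Y0.00

1 u = 1 mm; y_m = 112.24 − y.

[1] `<path>` cubic bezier, #0000ff→engrave S310 F3490: (66.40,93.35) → (65.89,84.88) → (41.14,60.14) → (12.47,58.10)

[2] `<circle>` circle, #ff8800→score S368 F1774: (70.36,21.30) → (61.85,36.04) → (44.83,36.04) → (36.32,21.30) → (44.83,6.56) → (61.85,6.56) → (70.36,21.30) (closed)

[3] `<polygon>` regular polygon, #ff8800→score S368 F1774: (43.90,25.45) → (45.17,17.02) → (40.11,10.16) → (31.68,8.89) → (24.82,13.95) → (23.55,22.38) → (28.61,29.24) → (37.04,30.51) → (43.90,25.45) (closed)

[4] `<polygon>` closed polygon, #0000ff→engrave S310 F3490: (40.84,43.95) → (76.02,83.43) → (77.43,79.54) → (93.97,47.53) → (40.84,43.95) (closed)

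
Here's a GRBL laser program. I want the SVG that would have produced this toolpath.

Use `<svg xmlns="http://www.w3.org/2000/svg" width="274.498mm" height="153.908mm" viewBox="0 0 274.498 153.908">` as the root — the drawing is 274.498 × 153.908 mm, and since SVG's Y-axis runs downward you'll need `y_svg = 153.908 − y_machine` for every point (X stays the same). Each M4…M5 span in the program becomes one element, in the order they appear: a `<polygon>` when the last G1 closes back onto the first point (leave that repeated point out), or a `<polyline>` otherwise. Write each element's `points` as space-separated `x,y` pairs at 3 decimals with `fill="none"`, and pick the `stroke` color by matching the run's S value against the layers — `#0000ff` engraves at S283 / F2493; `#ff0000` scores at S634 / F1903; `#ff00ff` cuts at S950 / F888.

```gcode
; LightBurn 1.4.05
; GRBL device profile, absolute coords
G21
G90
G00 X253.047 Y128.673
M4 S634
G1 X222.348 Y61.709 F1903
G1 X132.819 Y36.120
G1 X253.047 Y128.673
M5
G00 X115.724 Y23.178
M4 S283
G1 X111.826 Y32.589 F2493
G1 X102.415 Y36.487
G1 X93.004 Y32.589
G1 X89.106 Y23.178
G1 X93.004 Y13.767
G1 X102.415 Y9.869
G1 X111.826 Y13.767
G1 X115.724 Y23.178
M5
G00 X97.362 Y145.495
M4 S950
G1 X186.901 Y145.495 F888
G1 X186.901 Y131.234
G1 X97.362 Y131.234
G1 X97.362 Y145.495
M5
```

<svg xmlns="http://www.w3.org/2000/svg" width="274.498mm" height="153.908mm" viewBox="0 0 274.498 153.908">
  <polygon points="253.047,25.235 222.348,92.199 132.819,117.788" fill="none" stroke="#ff0000"/>
  <polygon points="115.724,130.730 111.826,121.319 102.415,117.421 93.004,121.319 89.106,130.730 93.004,140.141 102.415,144.039 111.826,140.141" fill="none" stroke="#0000ff"/>
  <polygon points="97.362,8.413 186.901,8.413 186.901,22.674 97.362,22.674" fill="none" stroke="#ff00ff"/>
</svg>

Each laser-on run becomes one SVG element. Flip Y back into SVG space with y_svg = 153.908 − y_machine.

Run 1: the run's S634 means `#ff0000` (score). The run returns to its start, so emit a `<polygon>` with points (Y-flipped): 253.047,25.235 222.348,92.199 132.819,117.788.

Run 2: S283 ⇒ engrave layer `#0000ff`. The run returns to its start, so emit a `<polygon>` with points (Y-flipped): 115.724,130.730 111.826,121.319 102.415,117.421 93.004,121.319 89.106,130.730 93.004,140.141 102.415,144.039 111.826,140.141.

Run 3: power S950 maps to stroke `#ff00ff` (cut). The run returns to its start, so emit a `<polygon>` with points (Y-flipped): 97.362,8.413 186.901,8.413 186.901,22.674 97.362,22.674.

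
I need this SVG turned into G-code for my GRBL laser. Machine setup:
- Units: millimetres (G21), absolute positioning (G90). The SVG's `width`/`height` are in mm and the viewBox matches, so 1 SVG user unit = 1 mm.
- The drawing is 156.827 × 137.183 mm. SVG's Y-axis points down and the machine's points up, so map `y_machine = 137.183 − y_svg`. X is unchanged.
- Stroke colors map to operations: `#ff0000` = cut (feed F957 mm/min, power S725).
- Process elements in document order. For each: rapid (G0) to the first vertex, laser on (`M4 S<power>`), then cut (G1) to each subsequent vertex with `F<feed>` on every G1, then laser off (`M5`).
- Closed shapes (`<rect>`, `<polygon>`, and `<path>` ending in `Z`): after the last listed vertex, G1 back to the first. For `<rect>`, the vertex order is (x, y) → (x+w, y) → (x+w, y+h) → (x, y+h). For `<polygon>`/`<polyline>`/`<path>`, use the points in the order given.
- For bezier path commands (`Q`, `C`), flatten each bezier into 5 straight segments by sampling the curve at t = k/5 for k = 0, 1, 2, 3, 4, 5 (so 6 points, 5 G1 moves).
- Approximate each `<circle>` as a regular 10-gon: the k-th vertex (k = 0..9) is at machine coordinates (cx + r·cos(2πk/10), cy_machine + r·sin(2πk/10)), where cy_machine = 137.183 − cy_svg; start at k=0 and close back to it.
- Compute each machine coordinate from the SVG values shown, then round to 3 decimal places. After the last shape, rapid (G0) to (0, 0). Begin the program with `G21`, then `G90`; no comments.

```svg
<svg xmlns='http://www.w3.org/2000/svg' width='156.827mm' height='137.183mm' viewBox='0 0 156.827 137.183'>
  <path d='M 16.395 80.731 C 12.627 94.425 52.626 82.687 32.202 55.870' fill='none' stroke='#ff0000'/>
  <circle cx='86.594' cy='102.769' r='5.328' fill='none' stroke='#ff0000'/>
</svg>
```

G21
G90
G0 X16.395 Y56.452
M4 S725
G1 X18.553 Y51.205 F957
G1 X26.213 Y51.564 F957
G1 X34.376 Y57.033 F957
G1 X38.039 Y67.115 F957
G1 X32.202 Y81.313 F957
M5
G0 X91.922 Y34.414
M4 S725
G1 X90.904 Y37.546 F957
G1 X88.240 Y39.481 F957
G1 X84.948 Y39.481 F957
G1 X82.284 Y37.546 F957
G1 X81.266 Y34.414 F957
G1 X82.284 Y31.282 F957
G1 X84.948 Y29.347 F957
G1 X88.240 Y29.347 F957
G1 X90.904 Y31.282 F957
G1 X91.922 Y34.414 F957
M5
G0 X0.000 Y0.000

1 u = 1 mm; y_m = 137.183 − y.

[1] `<path>` cubic bezier, #ff0000→cut S725 F957: (16.395,56.452) → (18.553,51.205) → (26.213,51.564) → (34.376,57.033) → (38.039,67.115) → (32.202,81.313)

[2] `<circle>` circle, #ff0000→cut S725 F957: (91.922,34.414) → (90.904,37.546) → (88.240,39.481) → (84.948,39.481) → (82.284,37.546) → (81.266,34.414) → (82.284,31.282) → (84.948,29.347) → (88.240,29.347) → (90.904,31.282) → (91.922,34.414) (closed)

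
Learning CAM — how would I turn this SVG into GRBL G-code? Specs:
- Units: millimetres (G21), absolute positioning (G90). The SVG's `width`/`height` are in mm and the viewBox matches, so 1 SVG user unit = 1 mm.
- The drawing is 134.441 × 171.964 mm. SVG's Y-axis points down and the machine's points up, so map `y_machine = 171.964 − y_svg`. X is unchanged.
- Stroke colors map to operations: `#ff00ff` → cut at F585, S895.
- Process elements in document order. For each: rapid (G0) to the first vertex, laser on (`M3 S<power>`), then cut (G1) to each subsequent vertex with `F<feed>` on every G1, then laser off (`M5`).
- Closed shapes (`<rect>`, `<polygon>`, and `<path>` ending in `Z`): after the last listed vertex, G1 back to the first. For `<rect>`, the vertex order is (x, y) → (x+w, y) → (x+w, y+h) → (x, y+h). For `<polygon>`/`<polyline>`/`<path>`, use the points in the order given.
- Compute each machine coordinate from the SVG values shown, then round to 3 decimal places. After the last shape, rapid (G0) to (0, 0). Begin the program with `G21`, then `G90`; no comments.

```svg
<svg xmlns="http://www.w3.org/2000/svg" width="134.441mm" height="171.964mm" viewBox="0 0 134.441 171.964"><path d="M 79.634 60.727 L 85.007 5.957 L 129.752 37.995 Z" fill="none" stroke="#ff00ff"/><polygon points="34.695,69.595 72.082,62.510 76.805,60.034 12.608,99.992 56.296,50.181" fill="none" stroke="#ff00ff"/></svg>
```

Since the viewBox matches the mm dimensions, user units are millimetres directly. The only transform is the Y-flip y_m = 171.964 − y_svg.

Shape 1 is a regular polygon drawn with `<path>`. Its stroke #ff00ff means cut at S895, F585. After flipping Y the toolpath is (79.634,111.237) → (85.007,166.007) → (129.752,133.969) → (79.634,111.237), returning to the start.

Shape 2 is a closed polygon drawn with `<polygon>`. Its stroke #ff00ff means cut at S895, F585. After flipping Y the toolpath is (34.695,102.369) → (72.082,109.454) → (76.805,111.930) → (12.608,71.972) → (56.296,121.783) → (34.695,102.369), returning to the start.

G21
G90
G0 X79.634 Y111.237
M3 S895
G1 X85.007 Y166.007 F585
G1 X129.752 Y133.969 F585
G1 X79.634 Y111.237 F585
M5
G0 X34.695 Y102.369
M3 S895
G1 X72.082 Y109.454 F585
G1 X76.805 Y111.930 F585
G1 X12.608 Y71.972 F585
G1 X56.296 Y121.783 F585
G1 X34.695 Y102.369 F585
M5
G0 X0.000 Y0.000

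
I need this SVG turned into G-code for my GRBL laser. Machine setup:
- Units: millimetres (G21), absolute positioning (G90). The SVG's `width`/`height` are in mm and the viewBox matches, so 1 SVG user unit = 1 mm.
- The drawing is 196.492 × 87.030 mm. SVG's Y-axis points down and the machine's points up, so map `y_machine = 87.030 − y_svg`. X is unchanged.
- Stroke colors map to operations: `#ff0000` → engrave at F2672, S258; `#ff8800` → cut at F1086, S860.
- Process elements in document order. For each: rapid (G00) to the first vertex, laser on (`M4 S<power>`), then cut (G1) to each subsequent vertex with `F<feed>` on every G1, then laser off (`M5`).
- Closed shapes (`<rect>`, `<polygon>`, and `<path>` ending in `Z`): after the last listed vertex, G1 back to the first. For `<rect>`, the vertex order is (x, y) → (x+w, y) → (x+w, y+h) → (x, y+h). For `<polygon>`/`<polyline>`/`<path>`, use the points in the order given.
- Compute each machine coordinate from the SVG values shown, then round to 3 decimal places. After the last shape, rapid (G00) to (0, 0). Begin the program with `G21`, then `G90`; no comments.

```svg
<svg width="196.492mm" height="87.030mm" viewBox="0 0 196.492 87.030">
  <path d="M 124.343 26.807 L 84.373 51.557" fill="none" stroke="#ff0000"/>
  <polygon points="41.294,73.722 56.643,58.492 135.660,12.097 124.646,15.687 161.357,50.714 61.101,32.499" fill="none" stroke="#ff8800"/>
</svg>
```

G21
G90
G00 X124.343 Y60.223
M4 S258
G1 X84.373 Y35.473 F2672
M5
G00 X41.294 Y13.308
M4 S860
G1 X56.643 Y28.538 F1086
G1 X135.660 Y74.933 F1086
G1 X124.646 Y71.343 F1086
G1 X161.357 Y36.316 F1086
G1 X61.101 Y54.531 F1086
G1 X41.294 Y13.308 F1086
M5
G00 X0.000 Y0.000

Since the viewBox matches the mm dimensions, user units are millimetres directly. The only transform is the Y-flip y_m = 87.030 − y_svg.

Shape 1 is a line segment drawn with `<path>`. Its stroke #ff0000 means engrave at S258, F2672. After flipping Y the toolpath is (124.343,60.223) → (84.373,35.473).

Shape 2 is a closed polygon drawn with `<polygon>`. Its stroke #ff8800 means cut at S860, F1086. After flipping Y the toolpath is (41.294,13.308) → (56.643,28.538) → (135.660,74.933) → (124.646,71.343) → (161.357,36.316) → (61.101,54.531) → (41.294,13.308), returning to the start.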